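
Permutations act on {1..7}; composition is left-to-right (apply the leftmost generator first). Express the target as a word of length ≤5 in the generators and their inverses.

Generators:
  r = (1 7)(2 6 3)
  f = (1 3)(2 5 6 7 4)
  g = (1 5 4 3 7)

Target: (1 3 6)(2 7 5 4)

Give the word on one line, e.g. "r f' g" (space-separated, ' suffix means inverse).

f r g' r'

  after f: (1 3)(2 5 6 7 4)
  after r: (1 2 5 3 7 4 6)
  after g': (1 2)(4 6 7 5)
  after r': (1 3 6)(2 7 5 4)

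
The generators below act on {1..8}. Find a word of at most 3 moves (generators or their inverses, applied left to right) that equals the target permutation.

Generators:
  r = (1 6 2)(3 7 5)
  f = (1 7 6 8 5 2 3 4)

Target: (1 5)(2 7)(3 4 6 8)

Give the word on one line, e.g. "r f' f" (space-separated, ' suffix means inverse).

  after f: (1 7 6 8 5 2 3 4)
  after r: (1 5)(2 7)(3 4 6 8)

f r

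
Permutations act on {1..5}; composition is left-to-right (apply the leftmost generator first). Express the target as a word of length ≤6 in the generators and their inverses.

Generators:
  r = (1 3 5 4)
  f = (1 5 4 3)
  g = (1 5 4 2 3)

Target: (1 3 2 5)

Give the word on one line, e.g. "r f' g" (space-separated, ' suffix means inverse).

  after r': (1 4 5 3)
  after g': (1 5 2 4)
  after f': (2 5)(3 4)
  after g: (1 5 3 2 4)
  after r': (1 3 2 5)

r' g' f' g r'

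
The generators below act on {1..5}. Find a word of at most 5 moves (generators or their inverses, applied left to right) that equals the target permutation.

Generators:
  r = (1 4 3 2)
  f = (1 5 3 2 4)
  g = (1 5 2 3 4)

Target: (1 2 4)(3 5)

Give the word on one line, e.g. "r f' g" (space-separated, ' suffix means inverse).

g' f' g' g' r'

  after g': (1 4 3 2 5)
  after f': (1 2)(4 5)
  after g': (1 5 3 2 4)
  after g': (2 3 5)
  after r': (1 2 4)(3 5)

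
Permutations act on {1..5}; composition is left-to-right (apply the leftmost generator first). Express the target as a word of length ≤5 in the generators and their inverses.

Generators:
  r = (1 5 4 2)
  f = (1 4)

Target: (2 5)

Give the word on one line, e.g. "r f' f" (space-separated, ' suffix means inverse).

  after f': (1 4)
  after r: (1 2)(4 5)
  after r: (2 5)

f' r r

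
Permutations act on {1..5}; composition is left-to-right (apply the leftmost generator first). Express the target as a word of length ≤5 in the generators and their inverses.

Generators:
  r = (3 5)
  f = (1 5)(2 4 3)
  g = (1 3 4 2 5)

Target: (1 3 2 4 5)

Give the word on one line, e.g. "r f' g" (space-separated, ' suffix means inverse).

  after r': (3 5)
  after g': (1 5)(2 4 3)
  after r: (1 3 2 4 5)

r' g' r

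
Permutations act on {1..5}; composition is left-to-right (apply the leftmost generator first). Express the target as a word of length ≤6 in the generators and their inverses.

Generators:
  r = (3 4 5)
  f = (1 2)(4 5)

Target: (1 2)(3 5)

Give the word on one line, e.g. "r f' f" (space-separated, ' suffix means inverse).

f' r f f r

  after f': (1 2)(4 5)
  after r: (1 2)(3 4)
  after f: (3 5 4)
  after f: (1 2)(3 4)
  after r: (1 2)(3 5)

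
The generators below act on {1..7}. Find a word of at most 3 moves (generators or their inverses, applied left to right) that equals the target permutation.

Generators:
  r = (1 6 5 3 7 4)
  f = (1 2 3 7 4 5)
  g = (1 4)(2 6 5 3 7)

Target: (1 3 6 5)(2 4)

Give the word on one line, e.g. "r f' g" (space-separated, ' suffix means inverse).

  after f': (1 5 4 7 3 2)
  after g: (1 3 6 5)(2 4)

f' g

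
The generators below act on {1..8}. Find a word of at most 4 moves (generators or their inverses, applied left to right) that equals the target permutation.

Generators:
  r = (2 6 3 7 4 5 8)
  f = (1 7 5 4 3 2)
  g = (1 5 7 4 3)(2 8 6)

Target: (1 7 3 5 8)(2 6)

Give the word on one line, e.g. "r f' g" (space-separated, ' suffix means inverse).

  after r: (2 6 3 7 4 5 8)
  after f: (1 7 3 5 8)(2 6)

r f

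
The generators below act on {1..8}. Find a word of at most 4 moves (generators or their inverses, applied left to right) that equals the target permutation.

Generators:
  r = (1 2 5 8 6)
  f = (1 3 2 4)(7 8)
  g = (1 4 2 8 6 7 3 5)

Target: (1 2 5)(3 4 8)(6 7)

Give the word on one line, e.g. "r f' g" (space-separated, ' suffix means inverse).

  after f': (1 4 2 3)(7 8)
  after g: (1 2 5)(3 4 8)(6 7)

f' g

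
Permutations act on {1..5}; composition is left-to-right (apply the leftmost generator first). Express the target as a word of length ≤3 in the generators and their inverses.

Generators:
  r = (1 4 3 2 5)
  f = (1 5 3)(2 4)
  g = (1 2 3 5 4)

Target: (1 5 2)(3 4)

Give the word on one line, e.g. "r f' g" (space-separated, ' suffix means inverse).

f' g

  after f': (1 3 5)(2 4)
  after g: (1 5 2)(3 4)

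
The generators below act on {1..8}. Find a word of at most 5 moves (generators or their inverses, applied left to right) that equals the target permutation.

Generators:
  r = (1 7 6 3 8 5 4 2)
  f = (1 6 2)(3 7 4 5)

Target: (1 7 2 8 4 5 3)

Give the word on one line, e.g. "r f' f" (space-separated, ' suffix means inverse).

  after f: (1 6 2)(3 7 4 5)
  after f: (1 2 6)(3 4)(5 7)
  after r: (2 3)(4 8 5 6 7)
  after r: (1 7 2 8 4 5 3)

f f r r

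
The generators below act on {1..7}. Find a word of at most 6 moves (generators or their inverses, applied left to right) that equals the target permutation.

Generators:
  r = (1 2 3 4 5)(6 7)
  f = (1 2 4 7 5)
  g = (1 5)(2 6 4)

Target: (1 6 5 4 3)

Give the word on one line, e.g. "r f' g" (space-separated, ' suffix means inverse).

r g' f g' r'

  after r: (1 2 3 4 5)(6 7)
  after g': (1 4)(2 3 6 7)
  after f: (1 7 4 2 3 6 5)
  after g': (1 7 6)(2 3)
  after r': (1 6 5 4 3)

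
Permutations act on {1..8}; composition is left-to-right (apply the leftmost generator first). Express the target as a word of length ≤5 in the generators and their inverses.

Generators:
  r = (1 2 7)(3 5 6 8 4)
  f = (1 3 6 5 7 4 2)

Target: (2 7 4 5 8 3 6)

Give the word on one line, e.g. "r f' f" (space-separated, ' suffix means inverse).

f' r f f f

  after f': (1 2 4 7 5 6 3)
  after r: (1 7 6 5 8 4)(2 3)
  after f: (1 4 3)(2 6 7 5 8)
  after f: (1 2 5 8)(4 6)
  after f: (2 7 4 5 8 3 6)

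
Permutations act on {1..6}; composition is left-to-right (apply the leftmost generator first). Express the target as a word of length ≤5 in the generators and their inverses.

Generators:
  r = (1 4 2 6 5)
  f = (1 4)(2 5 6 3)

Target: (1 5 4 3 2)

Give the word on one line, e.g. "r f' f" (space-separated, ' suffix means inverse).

  after r': (1 5 6 2 4)
  after f': (1 2)(3 6)
  after r: (1 6 3 5)(2 4)
  after f': (1 5 4 3 2)

r' f' r f'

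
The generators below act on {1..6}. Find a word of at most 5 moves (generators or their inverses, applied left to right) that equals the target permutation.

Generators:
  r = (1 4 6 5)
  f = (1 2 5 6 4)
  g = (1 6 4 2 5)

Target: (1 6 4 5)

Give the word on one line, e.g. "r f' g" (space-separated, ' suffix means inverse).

r g' f' g g

  after r: (1 4 6 5)
  after g': (1 6 2 4)
  after f': (1 5 2 6)
  after g: (2 4)
  after g: (1 6 4 5)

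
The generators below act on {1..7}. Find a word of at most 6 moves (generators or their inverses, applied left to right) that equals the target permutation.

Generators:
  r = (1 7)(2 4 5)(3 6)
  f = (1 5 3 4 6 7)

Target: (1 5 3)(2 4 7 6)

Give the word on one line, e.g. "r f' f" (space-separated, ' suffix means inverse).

f f f r

  after f: (1 5 3 4 6 7)
  after f: (1 3 6)(4 7 5)
  after f: (1 4)(3 7)(5 6)
  after r: (1 5 3)(2 4 7 6)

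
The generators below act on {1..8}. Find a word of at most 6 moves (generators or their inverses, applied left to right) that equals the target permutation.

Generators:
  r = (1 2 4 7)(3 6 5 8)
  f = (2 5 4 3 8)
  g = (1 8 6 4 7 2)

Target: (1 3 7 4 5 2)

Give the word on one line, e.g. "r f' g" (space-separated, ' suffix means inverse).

  after g: (1 8 6 4 7 2)
  after g: (1 6 7)(2 8 4)
  after f': (1 6 7)(2 3 4 8 5)
  after r': (1 3 2 8 6 4 5)
  after g': (1 3 7 4 5 2)

g g f' r' g'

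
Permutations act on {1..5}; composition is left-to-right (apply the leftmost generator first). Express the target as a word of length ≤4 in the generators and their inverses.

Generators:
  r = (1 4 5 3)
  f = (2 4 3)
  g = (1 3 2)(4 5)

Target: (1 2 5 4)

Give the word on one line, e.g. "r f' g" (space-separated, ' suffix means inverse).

  after f: (2 4 3)
  after r: (1 4)(2 5 3)
  after f': (1 2 5 4)

f r f'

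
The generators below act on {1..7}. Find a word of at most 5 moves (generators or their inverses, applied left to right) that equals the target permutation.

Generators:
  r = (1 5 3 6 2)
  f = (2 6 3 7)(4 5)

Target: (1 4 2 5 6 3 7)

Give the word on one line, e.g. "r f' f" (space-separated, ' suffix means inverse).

  after r: (1 5 3 6 2)
  after f: (1 4 5 7 2)
  after r: (1 4 3 6 2 5 7)
  after f': (1 5 3 2 4 6 7)
  after f': (1 4 2 5 6 3 7)

r f r f' f'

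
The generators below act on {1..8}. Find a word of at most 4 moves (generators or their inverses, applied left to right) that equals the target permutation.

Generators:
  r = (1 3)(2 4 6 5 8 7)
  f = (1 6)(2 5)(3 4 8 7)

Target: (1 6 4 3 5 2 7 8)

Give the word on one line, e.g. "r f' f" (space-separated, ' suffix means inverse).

  after r: (1 3)(2 4 6 5 8 7)
  after f: (1 4)(2 8 3 6)(5 7)
  after r: (1 6 4 3 5 2 7 8)

r f r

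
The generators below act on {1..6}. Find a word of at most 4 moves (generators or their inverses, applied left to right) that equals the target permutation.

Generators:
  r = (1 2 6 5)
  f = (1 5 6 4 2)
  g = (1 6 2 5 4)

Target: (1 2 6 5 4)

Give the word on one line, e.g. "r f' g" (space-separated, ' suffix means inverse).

  after f: (1 5 6 4 2)
  after r: (4 6)
  after g: (1 6)(2 5 4)
  after r': (1 2 6 5 4)

f r g r'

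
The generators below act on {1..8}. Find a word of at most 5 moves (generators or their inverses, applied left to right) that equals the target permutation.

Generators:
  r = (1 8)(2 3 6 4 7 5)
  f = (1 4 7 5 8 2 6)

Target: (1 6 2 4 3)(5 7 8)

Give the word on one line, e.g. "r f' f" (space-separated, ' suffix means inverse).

r f r r

  after r: (1 8)(2 3 6 4 7 5)
  after f: (1 2 3)(4 5 6 7 8)
  after r: (1 3 8 7)(2 6 5 4)
  after r: (1 6 2 4 3)(5 7 8)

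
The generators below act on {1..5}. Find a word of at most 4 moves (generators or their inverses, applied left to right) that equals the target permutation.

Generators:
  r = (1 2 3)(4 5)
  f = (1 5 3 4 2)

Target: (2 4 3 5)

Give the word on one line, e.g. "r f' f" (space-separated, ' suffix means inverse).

  after f': (1 2 4 3 5)
  after f': (1 4 5 2 3)
  after r': (1 5)
  after f': (2 4 3 5)

f' f' r' f'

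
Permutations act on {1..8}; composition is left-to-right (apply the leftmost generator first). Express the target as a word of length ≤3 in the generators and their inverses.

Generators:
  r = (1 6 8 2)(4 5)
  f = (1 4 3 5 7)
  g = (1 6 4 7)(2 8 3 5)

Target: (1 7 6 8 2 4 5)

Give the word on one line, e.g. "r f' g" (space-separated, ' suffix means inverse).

f r f

  after f: (1 4 3 5 7)
  after r: (1 5 7 6 8 2)(3 4)
  after f: (1 7 6 8 2 4 5)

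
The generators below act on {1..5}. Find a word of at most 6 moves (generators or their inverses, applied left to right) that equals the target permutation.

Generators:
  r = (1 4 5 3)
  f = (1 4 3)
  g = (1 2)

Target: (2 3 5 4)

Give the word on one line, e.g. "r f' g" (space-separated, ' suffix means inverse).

  after f: (1 4 3)
  after r: (1 5 3 4)
  after g: (1 5 3 4 2)
  after r: (1 3 5)(2 4)
  after f: (2 3 5 4)

f r g r f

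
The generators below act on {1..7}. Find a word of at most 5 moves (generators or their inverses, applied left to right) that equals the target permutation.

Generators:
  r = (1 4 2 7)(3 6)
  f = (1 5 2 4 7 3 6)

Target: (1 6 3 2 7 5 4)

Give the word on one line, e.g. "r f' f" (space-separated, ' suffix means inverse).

f' r f r' f

  after f': (1 6 3 7 4 2 5)
  after r: (1 3)(2 5 4 7)
  after f: (1 6)(3 5 7 4)
  after r': (1 3 5 2 4 6 7)
  after f: (1 6 3 2 7 5 4)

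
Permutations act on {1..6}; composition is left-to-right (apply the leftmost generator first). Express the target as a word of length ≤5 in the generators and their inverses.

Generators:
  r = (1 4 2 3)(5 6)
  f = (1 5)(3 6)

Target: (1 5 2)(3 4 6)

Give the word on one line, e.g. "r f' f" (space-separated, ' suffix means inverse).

  after f: (1 5)(3 6)
  after r: (1 6)(2 3 5 4)
  after f: (1 3)(2 6 5 4)
  after r: (2 5)(3 4)
  after f': (1 5 2)(3 4 6)

f r f r f'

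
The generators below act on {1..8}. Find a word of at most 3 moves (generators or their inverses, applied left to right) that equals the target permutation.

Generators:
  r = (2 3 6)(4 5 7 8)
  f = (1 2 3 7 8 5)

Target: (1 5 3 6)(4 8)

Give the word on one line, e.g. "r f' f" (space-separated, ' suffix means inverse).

  after r: (2 3 6)(4 5 7 8)
  after f': (1 5 3 6)(4 8)

r f'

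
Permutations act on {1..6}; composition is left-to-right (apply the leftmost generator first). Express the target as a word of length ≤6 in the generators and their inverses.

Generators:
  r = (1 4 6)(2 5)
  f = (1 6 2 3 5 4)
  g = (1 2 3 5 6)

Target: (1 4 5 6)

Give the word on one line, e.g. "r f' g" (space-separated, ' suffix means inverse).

  after f: (1 6 2 3 5 4)
  after r: (2 3)(5 6)
  after r: (1 4 6 2 3 5)
  after g': (1 4 5 6)

f r r g'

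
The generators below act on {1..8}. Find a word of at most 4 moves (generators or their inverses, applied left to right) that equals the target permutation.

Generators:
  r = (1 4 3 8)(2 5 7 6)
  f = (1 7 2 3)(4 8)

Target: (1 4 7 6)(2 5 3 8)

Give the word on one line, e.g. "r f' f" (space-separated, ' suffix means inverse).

  after r: (1 4 3 8)(2 5 7 6)
  after f': (1 8 3 4 2 5)(6 7)
  after f': (1 4 7 6)(2 5 3 8)

r f' f'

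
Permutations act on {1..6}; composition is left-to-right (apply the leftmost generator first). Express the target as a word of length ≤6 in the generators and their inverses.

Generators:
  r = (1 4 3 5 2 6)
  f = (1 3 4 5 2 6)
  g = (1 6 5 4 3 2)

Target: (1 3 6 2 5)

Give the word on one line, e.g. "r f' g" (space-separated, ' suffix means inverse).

  after g': (1 2 3 4 5 6)
  after f': (1 5 2)
  after r: (1 2 4 3 5 6)
  after g': (1 3 6 2 5)

g' f' r g'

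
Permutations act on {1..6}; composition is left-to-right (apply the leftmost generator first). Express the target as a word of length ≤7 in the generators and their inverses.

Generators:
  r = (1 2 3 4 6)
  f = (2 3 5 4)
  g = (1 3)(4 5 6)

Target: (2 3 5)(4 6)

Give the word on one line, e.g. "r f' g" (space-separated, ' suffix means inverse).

g g f' f' f'

  after g: (1 3)(4 5 6)
  after g: (4 6 5)
  after f': (2 4 6 3)
  after f': (2 5 3 4 6)
  after f': (2 3 5)(4 6)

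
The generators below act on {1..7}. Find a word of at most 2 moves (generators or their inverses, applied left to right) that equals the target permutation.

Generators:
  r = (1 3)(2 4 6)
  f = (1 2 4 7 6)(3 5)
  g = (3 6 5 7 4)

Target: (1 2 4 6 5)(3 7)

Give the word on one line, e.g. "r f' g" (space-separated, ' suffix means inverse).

g' f

  after g': (3 4 7 5 6)
  after f: (1 2 4 6 5)(3 7)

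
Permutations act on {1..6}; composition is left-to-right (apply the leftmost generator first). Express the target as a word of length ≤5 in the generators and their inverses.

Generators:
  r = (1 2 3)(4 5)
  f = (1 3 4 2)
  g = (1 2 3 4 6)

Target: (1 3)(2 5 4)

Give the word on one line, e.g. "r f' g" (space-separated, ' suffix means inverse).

r' f f r' f

  after r': (1 3 2)(4 5)
  after f: (1 4 5 2 3)
  after f: (1 2 4 5)
  after r': (2 5 3)
  after f: (1 3)(2 5 4)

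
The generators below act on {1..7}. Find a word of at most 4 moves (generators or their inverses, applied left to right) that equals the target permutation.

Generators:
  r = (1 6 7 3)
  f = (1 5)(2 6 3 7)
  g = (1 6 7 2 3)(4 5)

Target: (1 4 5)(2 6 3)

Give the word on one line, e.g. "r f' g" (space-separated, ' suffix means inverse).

  after f: (1 5)(2 6 3 7)
  after r: (1 5 6)(2 7)
  after g': (1 4 5)(2 6 3)

f r g'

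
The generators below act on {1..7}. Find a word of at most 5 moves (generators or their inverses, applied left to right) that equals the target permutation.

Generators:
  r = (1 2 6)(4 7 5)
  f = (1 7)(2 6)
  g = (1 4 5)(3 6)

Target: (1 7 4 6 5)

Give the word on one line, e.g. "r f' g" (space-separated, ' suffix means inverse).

  after r: (1 2 6)(4 7 5)
  after f: (1 6 7 5 4)
  after r: (2 6 5 7 4)
  after f: (1 7 4 6 5)

r f r f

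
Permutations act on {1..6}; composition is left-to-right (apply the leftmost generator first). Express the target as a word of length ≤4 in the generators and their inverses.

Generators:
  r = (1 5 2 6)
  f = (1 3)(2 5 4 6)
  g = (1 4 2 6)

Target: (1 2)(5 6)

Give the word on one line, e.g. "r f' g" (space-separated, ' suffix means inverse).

  after r': (1 6 2 5)
  after r': (1 2)(5 6)

r' r'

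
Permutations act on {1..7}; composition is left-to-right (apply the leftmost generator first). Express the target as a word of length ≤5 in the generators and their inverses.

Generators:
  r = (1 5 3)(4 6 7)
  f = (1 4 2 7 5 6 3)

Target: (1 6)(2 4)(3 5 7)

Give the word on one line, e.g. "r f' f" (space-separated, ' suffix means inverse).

  after f: (1 4 2 7 5 6 3)
  after r': (1 7)(2 6 5 4)
  after r': (1 6)(2 4)(3 5 7)

f r' r'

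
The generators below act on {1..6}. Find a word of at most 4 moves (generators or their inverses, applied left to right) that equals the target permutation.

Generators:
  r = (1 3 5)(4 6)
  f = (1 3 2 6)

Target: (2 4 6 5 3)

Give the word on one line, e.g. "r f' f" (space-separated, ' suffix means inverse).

f r'

  after f: (1 3 2 6)
  after r': (2 4 6 5 3)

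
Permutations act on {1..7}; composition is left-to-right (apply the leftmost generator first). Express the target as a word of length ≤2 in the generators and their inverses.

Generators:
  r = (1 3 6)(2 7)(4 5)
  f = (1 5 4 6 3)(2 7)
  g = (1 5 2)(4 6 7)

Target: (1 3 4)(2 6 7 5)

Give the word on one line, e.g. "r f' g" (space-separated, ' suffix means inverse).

  after f': (1 3 6 4 5)(2 7)
  after g': (1 3 4)(2 6 7 5)

f' g'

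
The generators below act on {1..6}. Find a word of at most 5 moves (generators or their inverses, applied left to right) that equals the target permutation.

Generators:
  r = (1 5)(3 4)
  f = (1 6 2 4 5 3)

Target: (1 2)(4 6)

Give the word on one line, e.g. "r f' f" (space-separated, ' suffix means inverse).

f r' f

  after f: (1 6 2 4 5 3)
  after r': (1 6 2 3 5 4)
  after f: (1 2)(4 6)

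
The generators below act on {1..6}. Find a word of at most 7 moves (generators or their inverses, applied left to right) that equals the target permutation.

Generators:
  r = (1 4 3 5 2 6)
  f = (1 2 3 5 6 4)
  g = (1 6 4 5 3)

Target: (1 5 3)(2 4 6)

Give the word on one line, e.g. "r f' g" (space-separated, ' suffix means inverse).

g' r' g g r

  after g': (1 3 5 4 6)
  after r': (1 4 2 5)
  after g: (1 5 6 4 2 3)
  after g: (1 3 6 5 4 2)
  after r: (1 5 3)(2 4 6)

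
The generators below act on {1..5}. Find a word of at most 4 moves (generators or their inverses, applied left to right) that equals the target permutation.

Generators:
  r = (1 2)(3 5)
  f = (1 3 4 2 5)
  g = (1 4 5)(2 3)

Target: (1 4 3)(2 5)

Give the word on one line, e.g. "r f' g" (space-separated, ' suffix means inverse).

  after g: (1 4 5)(2 3)
  after r': (1 4 3)(2 5)

g r'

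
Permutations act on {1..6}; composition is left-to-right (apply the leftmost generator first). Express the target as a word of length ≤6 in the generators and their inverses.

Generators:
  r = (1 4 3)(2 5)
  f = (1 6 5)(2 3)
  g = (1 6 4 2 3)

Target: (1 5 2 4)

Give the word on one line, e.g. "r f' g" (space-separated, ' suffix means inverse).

g r' f' f'

  after g: (1 6 4 2 3)
  after r': (1 6)(2 4 5)
  after f': (2 4 6 5 3)
  after f': (1 5 2 4)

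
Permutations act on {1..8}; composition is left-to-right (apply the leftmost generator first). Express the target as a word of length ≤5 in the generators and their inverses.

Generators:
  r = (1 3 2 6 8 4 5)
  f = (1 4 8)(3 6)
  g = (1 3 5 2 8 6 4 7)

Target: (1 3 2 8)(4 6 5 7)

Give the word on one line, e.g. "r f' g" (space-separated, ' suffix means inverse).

r' f' g'

  after r': (1 5 4 8 6 2 3)
  after f': (1 5)(2 6)(3 8)
  after g': (1 3 2 8)(4 6 5 7)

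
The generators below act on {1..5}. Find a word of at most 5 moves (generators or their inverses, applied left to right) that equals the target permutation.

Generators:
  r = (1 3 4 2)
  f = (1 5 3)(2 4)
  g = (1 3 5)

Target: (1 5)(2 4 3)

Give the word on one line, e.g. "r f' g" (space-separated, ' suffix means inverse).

f' g' r f'

  after f': (1 3 5)(2 4)
  after g': (2 4)
  after r: (1 3 4)
  after f': (1 5)(2 4 3)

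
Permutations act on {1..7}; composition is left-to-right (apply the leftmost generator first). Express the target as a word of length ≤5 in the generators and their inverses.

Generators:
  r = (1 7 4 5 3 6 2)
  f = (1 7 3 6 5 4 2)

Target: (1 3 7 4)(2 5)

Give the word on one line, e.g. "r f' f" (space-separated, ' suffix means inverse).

f' f' f' f' r'

  after f': (1 2 4 5 6 3 7)
  after f': (1 4 6 7 2 5 3)
  after f': (1 5 7 4 3 2 6)
  after f': (1 6 2 3 4 7 5)
  after r': (1 3 7 4)(2 5)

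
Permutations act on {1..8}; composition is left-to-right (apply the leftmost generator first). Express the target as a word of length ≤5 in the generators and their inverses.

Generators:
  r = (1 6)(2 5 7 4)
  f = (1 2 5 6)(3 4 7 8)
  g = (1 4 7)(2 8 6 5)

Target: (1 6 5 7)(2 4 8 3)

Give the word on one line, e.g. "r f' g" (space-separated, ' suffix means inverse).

  after r': (1 6)(2 4 7 5)
  after f: (2 7 6)(3 4 8)
  after r: (1 6 5 7)(2 4 8 3)

r' f r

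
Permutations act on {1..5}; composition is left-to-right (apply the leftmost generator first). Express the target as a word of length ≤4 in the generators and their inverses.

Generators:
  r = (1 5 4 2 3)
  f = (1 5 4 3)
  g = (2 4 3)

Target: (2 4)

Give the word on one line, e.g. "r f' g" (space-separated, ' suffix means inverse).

r' f g g

  after r': (1 3 2 4 5)
  after f: (2 3)
  after g: (3 4)
  after g: (2 4)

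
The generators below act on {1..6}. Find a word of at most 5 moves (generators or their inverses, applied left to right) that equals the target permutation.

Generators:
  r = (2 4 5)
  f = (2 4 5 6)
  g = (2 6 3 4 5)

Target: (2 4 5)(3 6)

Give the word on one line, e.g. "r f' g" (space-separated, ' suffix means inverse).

r g r f

  after r: (2 4 5)
  after g: (2 5 6 3 4)
  after r: (3 5 6)
  after f: (2 4 5)(3 6)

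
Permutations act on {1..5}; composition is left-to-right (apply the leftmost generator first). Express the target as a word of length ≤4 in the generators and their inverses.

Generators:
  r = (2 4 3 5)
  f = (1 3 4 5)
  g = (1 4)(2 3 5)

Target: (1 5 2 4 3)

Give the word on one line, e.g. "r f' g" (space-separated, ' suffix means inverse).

  after g: (1 4)(2 3 5)
  after f: (1 5 2 4 3)

g f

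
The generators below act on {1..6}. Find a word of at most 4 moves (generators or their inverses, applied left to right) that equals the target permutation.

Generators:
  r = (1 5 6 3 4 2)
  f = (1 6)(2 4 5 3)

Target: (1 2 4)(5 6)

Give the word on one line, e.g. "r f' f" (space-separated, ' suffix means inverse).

  after f: (1 6)(2 4 5 3)
  after r': (1 5 6 2 3 4)
  after f': (1 4 6 3 2 5)
  after f': (1 2 4)(5 6)

f r' f' f'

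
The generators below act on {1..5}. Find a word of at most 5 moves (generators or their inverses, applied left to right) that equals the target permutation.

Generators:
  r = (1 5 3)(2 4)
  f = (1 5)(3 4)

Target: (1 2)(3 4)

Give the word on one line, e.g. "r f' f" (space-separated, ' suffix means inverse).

f' r f' r

  after f': (1 5)(3 4)
  after r: (1 3 2 4)
  after f': (1 4 5)(2 3)
  after r: (1 2)(3 4)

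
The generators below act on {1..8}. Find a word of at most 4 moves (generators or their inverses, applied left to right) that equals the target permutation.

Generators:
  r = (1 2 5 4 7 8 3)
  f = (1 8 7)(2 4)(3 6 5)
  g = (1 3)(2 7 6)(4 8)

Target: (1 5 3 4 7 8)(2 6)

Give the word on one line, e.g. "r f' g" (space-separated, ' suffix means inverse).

f' f' g' r'

  after f': (1 7 8)(2 4)(3 5 6)
  after f': (1 8 7)(3 6 5)
  after g': (1 4 8 2 6 5)(3 7)
  after r': (1 5 3 4 7 8)(2 6)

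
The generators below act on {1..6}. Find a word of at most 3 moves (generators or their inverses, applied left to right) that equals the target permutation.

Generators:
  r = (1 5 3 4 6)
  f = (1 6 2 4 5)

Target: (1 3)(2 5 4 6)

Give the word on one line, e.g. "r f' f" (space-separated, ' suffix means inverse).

f r' r'

  after f: (1 6 2 4 5)
  after r': (1 4)(2 3 5 6)
  after r': (1 3)(2 5 4 6)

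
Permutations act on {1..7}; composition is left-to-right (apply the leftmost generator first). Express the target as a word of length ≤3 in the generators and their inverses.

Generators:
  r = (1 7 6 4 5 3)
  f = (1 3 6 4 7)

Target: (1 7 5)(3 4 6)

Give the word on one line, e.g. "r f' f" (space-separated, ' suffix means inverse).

r' f r'

  after r': (1 3 5 4 6 7)
  after f: (1 6)(3 5 7)
  after r': (1 7 5)(3 4 6)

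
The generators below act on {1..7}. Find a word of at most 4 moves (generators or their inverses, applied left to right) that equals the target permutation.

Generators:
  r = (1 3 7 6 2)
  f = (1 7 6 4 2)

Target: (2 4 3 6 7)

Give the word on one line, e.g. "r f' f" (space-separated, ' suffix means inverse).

  after f: (1 7 6 4 2)
  after f: (1 6 2 7 4)
  after r: (1 2 6)(3 7 4)
  after f: (2 4 3 6 7)

f f r f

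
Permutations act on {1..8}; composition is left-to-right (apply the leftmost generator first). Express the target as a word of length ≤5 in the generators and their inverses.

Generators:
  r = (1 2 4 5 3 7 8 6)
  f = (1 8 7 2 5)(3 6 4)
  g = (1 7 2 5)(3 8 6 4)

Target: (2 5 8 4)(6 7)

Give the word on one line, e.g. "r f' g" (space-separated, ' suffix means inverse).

f r f' r' g

  after f: (1 8 7 2 5)(3 6 4)
  after r: (1 6 5 2 3)(4 7)
  after f': (1 3 5 7 6 2 4 8)
  after r': (1 5 3 4 7 8 6)
  after g: (2 5 8 4)(6 7)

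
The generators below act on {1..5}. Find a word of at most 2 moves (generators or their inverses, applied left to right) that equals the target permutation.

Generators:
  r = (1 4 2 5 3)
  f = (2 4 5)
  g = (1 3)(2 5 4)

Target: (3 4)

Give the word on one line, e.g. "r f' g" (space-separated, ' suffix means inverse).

  after g': (1 3)(2 4 5)
  after r: (3 4)

g' r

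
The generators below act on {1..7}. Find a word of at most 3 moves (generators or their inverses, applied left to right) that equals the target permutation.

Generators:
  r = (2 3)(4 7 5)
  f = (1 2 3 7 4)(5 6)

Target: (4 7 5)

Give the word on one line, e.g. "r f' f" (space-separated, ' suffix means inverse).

r' r'

  after r': (2 3)(4 5 7)
  after r': (4 7 5)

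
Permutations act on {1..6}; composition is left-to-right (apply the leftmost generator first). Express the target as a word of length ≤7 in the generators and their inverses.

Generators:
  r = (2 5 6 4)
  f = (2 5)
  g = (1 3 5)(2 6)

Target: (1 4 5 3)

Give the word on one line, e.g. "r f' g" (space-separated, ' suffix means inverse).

g' r' f' f' r'

  after g': (1 5 3)(2 6)
  after r': (1 2 5 3)(4 6)
  after f': (1 5 3)(4 6)
  after f': (1 2 5 3)(4 6)
  after r': (1 4 5 3)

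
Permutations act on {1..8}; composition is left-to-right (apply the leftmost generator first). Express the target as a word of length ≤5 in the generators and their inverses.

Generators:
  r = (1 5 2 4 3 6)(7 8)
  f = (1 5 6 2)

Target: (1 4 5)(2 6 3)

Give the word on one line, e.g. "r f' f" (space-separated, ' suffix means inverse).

f f r' r'

  after f: (1 5 6 2)
  after f: (1 6)(2 5)
  after r': (1 3 4 2)(7 8)
  after r': (1 4 5)(2 6 3)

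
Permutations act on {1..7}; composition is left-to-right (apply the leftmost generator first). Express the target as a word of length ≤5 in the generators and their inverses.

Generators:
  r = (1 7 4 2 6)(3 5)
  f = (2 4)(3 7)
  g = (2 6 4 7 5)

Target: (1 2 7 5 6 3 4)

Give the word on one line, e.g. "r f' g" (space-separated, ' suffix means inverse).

  after r': (1 6 2 4 7)(3 5)
  after r': (1 2 7 6 4)
  after g: (1 6 7 4)(2 5)
  after f: (1 6 3 7 2 5 4)
  after g': (1 2 7 5 6 3 4)

r' r' g f g'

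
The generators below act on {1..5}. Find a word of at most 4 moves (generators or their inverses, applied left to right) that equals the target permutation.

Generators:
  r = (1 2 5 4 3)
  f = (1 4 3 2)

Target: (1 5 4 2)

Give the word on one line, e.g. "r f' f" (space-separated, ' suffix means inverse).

r r f'

  after r: (1 2 5 4 3)
  after r: (1 5 3 2 4)
  after f': (1 5 4 2)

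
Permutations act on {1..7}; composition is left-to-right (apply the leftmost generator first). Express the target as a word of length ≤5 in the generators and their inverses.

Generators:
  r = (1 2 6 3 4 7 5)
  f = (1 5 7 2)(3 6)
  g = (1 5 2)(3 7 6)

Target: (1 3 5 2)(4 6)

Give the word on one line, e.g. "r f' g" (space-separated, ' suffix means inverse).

  after f: (1 5 7 2)(3 6)
  after r: (4 7 6)
  after g: (1 5 2)(3 7)(4 6)
  after f: (1 7 6 4 3 2 5)
  after g': (1 3 5 2)(4 6)

f r g f g'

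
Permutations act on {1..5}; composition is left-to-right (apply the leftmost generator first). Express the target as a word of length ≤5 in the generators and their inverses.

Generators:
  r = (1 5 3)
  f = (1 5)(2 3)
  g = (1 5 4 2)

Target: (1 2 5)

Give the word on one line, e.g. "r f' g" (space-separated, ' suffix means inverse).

  after f': (1 5)(2 3)
  after r: (1 3 2)
  after f: (1 2 5)

f' r f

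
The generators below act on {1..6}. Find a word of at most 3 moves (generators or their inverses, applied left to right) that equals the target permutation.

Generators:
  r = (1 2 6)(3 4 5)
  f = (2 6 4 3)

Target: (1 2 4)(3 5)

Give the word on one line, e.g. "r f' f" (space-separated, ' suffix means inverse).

  after f': (2 3 4 6)
  after r': (1 6)(2 5 4)
  after r': (1 2 4)(3 5)

f' r' r'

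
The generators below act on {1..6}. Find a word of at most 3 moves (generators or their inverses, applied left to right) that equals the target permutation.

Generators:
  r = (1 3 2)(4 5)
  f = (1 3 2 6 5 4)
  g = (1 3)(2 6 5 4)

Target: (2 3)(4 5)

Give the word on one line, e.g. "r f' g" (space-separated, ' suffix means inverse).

  after r': (1 2 3)(4 5)
  after g': (1 4 6 2)
  after f: (2 3)(4 5)

r' g' f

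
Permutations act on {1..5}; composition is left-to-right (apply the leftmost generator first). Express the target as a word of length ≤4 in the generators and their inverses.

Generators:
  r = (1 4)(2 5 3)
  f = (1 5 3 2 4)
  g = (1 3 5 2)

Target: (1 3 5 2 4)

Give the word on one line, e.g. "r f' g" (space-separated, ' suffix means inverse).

  after f: (1 5 3 2 4)
  after r': (1 2)
  after r': (1 3 5 2 4)

f r' r'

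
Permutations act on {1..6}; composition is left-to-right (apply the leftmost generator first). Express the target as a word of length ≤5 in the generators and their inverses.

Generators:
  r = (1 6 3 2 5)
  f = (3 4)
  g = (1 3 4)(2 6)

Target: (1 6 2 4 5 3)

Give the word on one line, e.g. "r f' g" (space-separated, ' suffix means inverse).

  after r': (1 5 2 3 6)
  after g: (1 5 6 3 2 4)
  after r': (1 2 4 5)
  after g': (1 6 2 3)(4 5)
  after f': (1 6 2 4 5 3)

r' g r' g' f'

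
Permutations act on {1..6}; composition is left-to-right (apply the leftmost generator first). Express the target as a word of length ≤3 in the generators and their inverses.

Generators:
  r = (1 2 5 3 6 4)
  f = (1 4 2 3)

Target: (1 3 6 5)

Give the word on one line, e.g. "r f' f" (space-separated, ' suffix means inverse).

f r' r'

  after f: (1 4 2 3)
  after r': (1 6 3 4)(2 5)
  after r': (1 3 6 5)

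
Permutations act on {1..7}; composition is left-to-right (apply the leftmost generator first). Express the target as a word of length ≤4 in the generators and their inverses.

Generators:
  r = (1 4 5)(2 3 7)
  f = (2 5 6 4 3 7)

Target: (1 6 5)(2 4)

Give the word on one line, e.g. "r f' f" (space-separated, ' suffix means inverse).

  after r: (1 4 5)(2 3 7)
  after f': (1 6 5)(2 4)

r f'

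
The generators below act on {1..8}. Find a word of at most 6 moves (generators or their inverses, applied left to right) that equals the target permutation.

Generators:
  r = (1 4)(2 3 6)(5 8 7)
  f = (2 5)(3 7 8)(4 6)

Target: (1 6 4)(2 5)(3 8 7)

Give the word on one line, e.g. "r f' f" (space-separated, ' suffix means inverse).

  after r': (1 4)(2 6 3)(5 7 8)
  after r': (2 3 6)(5 8 7)
  after r': (1 4)
  after f': (1 6 4)(2 5)(3 8 7)

r' r' r' f'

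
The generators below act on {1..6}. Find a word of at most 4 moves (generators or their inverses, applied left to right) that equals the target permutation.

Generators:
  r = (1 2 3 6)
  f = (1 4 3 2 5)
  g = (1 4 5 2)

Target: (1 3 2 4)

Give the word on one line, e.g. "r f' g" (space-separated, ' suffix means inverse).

f f g

  after f: (1 4 3 2 5)
  after f: (1 3 5 4 2)
  after g: (1 3 2 4)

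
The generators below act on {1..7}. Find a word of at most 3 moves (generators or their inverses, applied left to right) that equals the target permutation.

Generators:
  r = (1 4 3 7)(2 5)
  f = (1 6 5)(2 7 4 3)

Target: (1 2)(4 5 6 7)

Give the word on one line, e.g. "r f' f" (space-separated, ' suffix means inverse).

f f r'

  after f: (1 6 5)(2 7 4 3)
  after f: (1 5 6)(2 4)(3 7)
  after r': (1 2)(4 5 6 7)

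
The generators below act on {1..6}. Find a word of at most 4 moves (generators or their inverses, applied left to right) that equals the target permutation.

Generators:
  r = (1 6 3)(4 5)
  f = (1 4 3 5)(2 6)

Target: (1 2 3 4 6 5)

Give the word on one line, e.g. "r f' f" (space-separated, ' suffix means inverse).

  after r': (1 3 6)(4 5)
  after r': (1 6 3)
  after f': (1 2 6 4)(3 5)
  after r: (1 2 3 4 6 5)

r' r' f' r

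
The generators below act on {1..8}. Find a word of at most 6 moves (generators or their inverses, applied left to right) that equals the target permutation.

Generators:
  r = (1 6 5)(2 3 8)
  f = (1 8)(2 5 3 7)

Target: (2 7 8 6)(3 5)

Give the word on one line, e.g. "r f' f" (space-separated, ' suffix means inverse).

r f r r

  after r: (1 6 5)(2 3 8)
  after f: (1 6 3)(2 7)(5 8)
  after r: (1 5 2 7 3 6 8)
  after r: (2 7 8 6)(3 5)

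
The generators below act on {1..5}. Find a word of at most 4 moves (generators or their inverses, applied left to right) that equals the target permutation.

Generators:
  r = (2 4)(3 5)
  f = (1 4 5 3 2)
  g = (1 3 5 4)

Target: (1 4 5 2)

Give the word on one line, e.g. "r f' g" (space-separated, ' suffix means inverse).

  after f: (1 4 5 3 2)
  after f: (1 5 2 4 3)
  after g: (1 4 5 2)

f f g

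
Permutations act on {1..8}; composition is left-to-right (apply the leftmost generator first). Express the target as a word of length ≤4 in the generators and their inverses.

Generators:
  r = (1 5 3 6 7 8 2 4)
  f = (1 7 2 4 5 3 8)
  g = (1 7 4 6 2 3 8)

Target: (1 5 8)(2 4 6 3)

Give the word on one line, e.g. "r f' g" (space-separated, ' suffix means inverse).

f' f' r'

  after f': (1 8 3 5 4 2 7)
  after f': (1 3 4 7 8 5 2)
  after r': (1 5 8)(2 4 6 3)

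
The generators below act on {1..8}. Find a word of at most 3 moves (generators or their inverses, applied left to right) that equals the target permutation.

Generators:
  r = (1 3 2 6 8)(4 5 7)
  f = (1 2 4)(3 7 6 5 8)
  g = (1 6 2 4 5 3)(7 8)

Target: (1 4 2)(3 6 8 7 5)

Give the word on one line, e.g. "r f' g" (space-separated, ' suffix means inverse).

  after f: (1 2 4)(3 7 6 5 8)
  after f: (1 4 2)(3 6 8 7 5)

f f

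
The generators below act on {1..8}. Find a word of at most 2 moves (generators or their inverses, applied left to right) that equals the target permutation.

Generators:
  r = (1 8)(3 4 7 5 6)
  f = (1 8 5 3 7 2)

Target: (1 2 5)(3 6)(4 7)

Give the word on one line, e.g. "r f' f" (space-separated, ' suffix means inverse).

  after f': (1 2 7 3 5 8)
  after r: (1 2 5)(3 6)(4 7)

f' r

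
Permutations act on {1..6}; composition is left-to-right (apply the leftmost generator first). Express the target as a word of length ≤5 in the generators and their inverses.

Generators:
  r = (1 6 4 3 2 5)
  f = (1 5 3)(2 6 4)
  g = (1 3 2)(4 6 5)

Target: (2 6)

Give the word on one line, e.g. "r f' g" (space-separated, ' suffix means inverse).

r g' f g

  after r: (1 6 4 3 2 5)
  after g': (1 4)(2 6 5)
  after f: (1 2 4 5 6 3)
  after g: (2 6)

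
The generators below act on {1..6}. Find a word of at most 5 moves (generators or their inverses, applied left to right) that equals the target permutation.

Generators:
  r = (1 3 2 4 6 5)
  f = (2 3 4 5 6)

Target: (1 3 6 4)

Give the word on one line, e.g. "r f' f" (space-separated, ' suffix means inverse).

f' r' f' f'

  after f': (2 6 5 4 3)
  after r': (1 5 2 4)
  after f': (1 4)(2 3)(5 6)
  after f': (1 3 6 4)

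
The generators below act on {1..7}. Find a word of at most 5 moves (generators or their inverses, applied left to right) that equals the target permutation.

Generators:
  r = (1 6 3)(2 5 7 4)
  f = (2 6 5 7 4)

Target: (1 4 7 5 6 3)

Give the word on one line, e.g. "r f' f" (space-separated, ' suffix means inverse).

  after r: (1 6 3)(2 5 7 4)
  after f': (1 2 6 3)
  after f': (1 4 7 5 6 3)

r f' f'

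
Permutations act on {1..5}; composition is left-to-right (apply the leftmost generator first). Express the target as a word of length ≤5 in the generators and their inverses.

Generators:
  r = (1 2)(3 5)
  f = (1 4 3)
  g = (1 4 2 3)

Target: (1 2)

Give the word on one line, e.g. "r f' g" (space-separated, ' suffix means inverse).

g' f g f g'

  after g': (1 3 2 4)
  after f: (2 3)
  after g: (1 4 2)
  after f: (1 3)(2 4)
  after g': (1 2)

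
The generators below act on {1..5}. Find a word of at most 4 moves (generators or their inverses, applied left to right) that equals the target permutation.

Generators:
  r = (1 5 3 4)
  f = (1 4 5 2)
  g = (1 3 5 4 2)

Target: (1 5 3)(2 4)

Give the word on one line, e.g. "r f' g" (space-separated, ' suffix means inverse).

g r'

  after g: (1 3 5 4 2)
  after r': (1 5 3)(2 4)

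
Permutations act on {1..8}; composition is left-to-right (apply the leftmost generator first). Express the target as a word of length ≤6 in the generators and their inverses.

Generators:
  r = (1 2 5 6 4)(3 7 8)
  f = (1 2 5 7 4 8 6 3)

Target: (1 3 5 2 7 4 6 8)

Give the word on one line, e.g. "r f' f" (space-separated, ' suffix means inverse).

r r f' f' f'

  after r: (1 2 5 6 4)(3 7 8)
  after r: (1 5 4 2 6)(3 8 7)
  after f': (1 2 8 5 7 6 3 4)
  after f': (2 4 3 7 8)
  after f': (1 3 5 2 7 4 6 8)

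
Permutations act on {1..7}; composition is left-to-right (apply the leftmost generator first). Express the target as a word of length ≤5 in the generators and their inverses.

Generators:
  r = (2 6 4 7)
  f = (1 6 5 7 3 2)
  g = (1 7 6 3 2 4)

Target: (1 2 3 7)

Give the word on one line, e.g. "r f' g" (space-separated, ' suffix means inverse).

  after g': (1 4 2 3 6 7)
  after r': (1 6 4 7)(2 3)
  after r': (1 2 3 7)

g' r' r'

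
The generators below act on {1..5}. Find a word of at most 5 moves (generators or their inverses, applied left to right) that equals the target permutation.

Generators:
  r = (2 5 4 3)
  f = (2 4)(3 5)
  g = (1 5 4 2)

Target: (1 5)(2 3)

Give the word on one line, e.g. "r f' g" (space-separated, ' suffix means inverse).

  after f': (2 4)(3 5)
  after g: (1 5 3 4)
  after f: (1 3 2 4)
  after g': (1 3 4 2 5)
  after f: (1 5)(2 3)

f' g f g' f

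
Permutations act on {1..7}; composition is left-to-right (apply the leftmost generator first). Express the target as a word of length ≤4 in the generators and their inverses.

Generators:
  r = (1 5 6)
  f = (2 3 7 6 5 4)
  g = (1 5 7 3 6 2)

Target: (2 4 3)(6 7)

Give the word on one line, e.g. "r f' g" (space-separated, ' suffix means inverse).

  after g: (1 5 7 3 6 2)
  after r': (2 6)(3 5 7)
  after f: (2 5 6 3 4)
  after f: (2 4 3)(6 7)

g r' f f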